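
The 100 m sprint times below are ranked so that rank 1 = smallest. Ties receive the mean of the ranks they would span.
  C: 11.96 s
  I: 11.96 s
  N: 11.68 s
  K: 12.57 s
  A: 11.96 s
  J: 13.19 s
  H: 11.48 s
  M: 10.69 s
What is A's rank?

5

Sorted (ascending): 10.69, 11.48, 11.68, 11.96, 11.96, 11.96, 12.57, 13.19
The 3 values of 11.96 occupy positions 4–6 → average rank 5.
A has value 11.96 s → rank 5.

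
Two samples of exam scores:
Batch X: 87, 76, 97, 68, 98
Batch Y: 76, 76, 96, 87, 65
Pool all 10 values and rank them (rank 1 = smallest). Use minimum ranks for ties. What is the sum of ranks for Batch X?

30

Sorted (ascending): 65, 68, 76, 76, 76, 87, 87, 96, 97, 98
The 3 values of 76 occupy positions 3–5 → each gets rank 3.
The 2 values of 87 occupy positions 6–7 → each gets rank 6.
Batch X values → pooled ranks: 87→6, 76→3, 97→9, 68→2, 98→10
Rank sum = 6 + 3 + 9 + 2 + 10 = 30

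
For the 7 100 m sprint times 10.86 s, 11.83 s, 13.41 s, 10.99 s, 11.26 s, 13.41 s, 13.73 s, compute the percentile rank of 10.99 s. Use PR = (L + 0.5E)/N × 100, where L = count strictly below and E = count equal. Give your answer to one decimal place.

21.4

N = 7.
Strictly below 10.99: 1. Equal to 10.99: 1.
PR = (1 + 0.5·1)/7 × 100 = 21.4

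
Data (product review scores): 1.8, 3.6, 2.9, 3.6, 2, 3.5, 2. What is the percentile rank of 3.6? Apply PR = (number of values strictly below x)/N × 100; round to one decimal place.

71.4

N = 7.
Strictly below 3.6: 5. Equal to 3.6: 2.
PR = 5/7 × 100 = 71.4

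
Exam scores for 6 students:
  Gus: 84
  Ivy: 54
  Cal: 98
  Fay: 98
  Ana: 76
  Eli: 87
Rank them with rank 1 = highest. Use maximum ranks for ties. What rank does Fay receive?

Sorted (descending): 98, 98, 87, 84, 76, 54
The 2 values of 98 occupy positions 1–2 → each gets rank 2.
Fay has value 98 → rank 2.

2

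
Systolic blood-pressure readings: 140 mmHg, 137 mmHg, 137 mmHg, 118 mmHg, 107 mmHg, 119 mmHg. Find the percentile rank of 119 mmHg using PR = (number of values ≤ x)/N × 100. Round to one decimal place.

N = 6.
Strictly below 119: 2. Equal to 119: 1.
PR = 3/6 × 100 = 50.0

50.0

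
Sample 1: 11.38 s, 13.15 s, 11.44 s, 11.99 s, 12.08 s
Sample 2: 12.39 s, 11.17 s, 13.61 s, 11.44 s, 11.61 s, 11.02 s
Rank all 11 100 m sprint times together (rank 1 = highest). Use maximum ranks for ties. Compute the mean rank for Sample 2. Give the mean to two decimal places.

Sorted (descending): 13.61, 13.15, 12.39, 12.08, 11.99, 11.61, 11.44, 11.44, 11.38, 11.17, 11.02
The 2 values of 11.44 occupy positions 7–8 → each gets rank 8.
Sample 2 values → pooled ranks: 12.39→3, 11.17→10, 13.61→1, 11.44→8, 11.61→6, 11.02→11
Mean rank = (3 + 10 + 1 + 8 + 6 + 11) / 6 = 6.50

6.50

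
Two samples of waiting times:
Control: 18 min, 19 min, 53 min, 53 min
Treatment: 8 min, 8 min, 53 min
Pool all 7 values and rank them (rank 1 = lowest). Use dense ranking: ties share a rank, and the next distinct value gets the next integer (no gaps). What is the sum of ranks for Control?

13

Sorted (ascending): 8, 8, 18, 19, 53, 53, 53
The 2 values of 8 share dense rank 1.
The 3 values of 53 share dense rank 4.
Remaining distinct values take the next consecutive integers.
Control values → pooled ranks: 18→2, 19→3, 53→4, 53→4
Rank sum = 2 + 3 + 4 + 4 = 13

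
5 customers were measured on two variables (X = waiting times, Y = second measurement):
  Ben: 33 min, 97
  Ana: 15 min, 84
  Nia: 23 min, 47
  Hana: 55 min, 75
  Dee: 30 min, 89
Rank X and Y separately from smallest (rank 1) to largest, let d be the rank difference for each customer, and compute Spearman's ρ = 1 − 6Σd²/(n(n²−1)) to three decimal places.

Ranks of variable 1: 4, 1, 2, 5, 3
Ranks of variable 2: 5, 3, 1, 2, 4
d = r₁ − r₂: -1, -2, 1, 3, -1
d²: 1, 4, 1, 9, 1; Σd² = 16
ρ = 1 − 6·16/(5·24) = 1 − 96/120 = 0.200

0.200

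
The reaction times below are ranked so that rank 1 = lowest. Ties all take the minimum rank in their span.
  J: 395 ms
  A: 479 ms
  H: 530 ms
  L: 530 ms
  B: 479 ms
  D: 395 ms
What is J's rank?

Sorted (ascending): 395, 395, 479, 479, 530, 530
The 2 values of 395 occupy positions 1–2 → each gets rank 1.
The 2 values of 479 occupy positions 3–4 → each gets rank 3.
The 2 values of 530 occupy positions 5–6 → each gets rank 5.
J has value 395 ms → rank 1.

1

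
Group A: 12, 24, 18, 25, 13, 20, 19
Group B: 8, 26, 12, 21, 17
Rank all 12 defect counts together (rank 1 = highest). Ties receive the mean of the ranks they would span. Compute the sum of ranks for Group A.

Sorted (descending): 26, 25, 24, 21, 20, 19, 18, 17, 13, 12, 12, 8
The 2 values of 12 occupy positions 10–11 → average rank (10+11)/2 = 10.5.
Group A values → pooled ranks: 12→10.5, 24→3, 18→7, 25→2, 13→9, 20→5, 19→6
Rank sum = 10.5 + 3 + 7 + 2 + 9 + 5 + 6 = 42.5

42.5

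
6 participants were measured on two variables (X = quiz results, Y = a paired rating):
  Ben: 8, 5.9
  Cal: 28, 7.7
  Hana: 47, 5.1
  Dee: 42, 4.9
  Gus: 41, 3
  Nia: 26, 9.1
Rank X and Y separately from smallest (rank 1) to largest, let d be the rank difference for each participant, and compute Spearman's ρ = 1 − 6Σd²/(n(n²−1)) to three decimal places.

-0.600

Ranks of variable 1: 1, 3, 6, 5, 4, 2
Ranks of variable 2: 4, 5, 3, 2, 1, 6
d = r₁ − r₂: -3, -2, 3, 3, 3, -4
d²: 9, 4, 9, 9, 9, 16; Σd² = 56
ρ = 1 − 6·56/(6·35) = 1 − 336/210 = -0.600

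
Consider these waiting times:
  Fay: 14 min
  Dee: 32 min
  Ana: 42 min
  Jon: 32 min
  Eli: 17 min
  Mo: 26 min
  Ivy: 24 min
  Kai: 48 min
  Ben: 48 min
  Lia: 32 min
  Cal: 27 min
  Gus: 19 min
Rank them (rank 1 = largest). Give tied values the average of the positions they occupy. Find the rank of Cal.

7

Sorted (descending): 48, 48, 42, 32, 32, 32, 27, 26, 24, 19, 17, 14
The 2 values of 48 occupy positions 1–2 → average rank (1+2)/2 = 1.5.
The 3 values of 32 occupy positions 4–6 → average rank 5.
Cal has value 27 min → rank 7.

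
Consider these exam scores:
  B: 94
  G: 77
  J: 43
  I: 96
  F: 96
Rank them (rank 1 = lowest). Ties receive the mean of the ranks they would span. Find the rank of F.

4.5

Sorted (ascending): 43, 77, 94, 96, 96
The 2 values of 96 occupy positions 4–5 → average rank (4+5)/2 = 4.5.
F has value 96 → rank 4.5.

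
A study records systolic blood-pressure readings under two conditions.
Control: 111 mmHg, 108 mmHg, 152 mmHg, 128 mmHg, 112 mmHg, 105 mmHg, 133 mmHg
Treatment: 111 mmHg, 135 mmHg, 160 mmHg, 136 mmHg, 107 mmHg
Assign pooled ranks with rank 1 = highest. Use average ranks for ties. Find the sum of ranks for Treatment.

Sorted (descending): 160, 152, 136, 135, 133, 128, 112, 111, 111, 108, 107, 105
The 2 values of 111 occupy positions 8–9 → average rank (8+9)/2 = 8.5.
Treatment values → pooled ranks: 111→8.5, 135→4, 160→1, 136→3, 107→11
Rank sum = 8.5 + 4 + 1 + 3 + 11 = 27.5

27.5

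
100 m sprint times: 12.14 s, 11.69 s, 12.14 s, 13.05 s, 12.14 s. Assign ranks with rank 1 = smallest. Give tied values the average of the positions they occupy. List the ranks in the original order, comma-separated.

Sorted (ascending): 11.69, 12.14, 12.14, 12.14, 13.05
The 3 values of 12.14 occupy positions 2–4 → average rank 3.

3, 1, 3, 5, 3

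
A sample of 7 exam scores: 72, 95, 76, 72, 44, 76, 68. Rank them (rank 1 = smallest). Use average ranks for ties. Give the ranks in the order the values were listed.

Sorted (ascending): 44, 68, 72, 72, 76, 76, 95
The 2 values of 72 occupy positions 3–4 → average rank (3+4)/2 = 3.5.
The 2 values of 76 occupy positions 5–6 → average rank (5+6)/2 = 5.5.

3.5, 7, 5.5, 3.5, 1, 5.5, 2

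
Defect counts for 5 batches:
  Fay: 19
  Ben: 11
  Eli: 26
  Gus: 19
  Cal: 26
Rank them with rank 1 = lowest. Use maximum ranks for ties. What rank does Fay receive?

3

Sorted (ascending): 11, 19, 19, 26, 26
The 2 values of 19 occupy positions 2–3 → each gets rank 3.
The 2 values of 26 occupy positions 4–5 → each gets rank 5.
Fay has value 19 → rank 3.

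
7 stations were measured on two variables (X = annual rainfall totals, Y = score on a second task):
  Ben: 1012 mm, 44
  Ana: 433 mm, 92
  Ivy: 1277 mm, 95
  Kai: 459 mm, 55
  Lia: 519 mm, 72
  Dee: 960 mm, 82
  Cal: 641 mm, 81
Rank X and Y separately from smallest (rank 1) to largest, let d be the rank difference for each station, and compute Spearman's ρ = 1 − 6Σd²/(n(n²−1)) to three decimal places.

Ranks of variable 1: 6, 1, 7, 2, 3, 5, 4
Ranks of variable 2: 1, 6, 7, 2, 3, 5, 4
d = r₁ − r₂: 5, -5, 0, 0, 0, 0, 0
d²: 25, 25, 0, 0, 0, 0, 0; Σd² = 50
ρ = 1 − 6·50/(7·48) = 1 − 300/336 = 0.107

0.107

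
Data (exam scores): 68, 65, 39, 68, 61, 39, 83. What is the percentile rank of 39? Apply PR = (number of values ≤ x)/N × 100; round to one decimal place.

28.6

N = 7.
Strictly below 39: 0. Equal to 39: 2.
PR = 2/7 × 100 = 28.6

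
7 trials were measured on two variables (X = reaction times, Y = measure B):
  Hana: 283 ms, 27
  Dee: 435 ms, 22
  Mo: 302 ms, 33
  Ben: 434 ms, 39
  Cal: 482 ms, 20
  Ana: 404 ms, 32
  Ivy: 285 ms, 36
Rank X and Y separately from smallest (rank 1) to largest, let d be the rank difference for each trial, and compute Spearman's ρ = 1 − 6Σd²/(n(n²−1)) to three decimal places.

Ranks of variable 1: 1, 6, 3, 5, 7, 4, 2
Ranks of variable 2: 3, 2, 5, 7, 1, 4, 6
d = r₁ − r₂: -2, 4, -2, -2, 6, 0, -4
d²: 4, 16, 4, 4, 36, 0, 16; Σd² = 80
ρ = 1 − 6·80/(7·48) = 1 − 480/336 = -0.429

-0.429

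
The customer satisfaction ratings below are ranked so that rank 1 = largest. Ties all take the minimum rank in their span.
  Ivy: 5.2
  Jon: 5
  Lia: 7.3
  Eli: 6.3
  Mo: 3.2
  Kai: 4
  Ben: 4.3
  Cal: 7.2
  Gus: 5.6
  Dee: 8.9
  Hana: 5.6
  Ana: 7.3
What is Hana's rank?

6

Sorted (descending): 8.9, 7.3, 7.3, 7.2, 6.3, 5.6, 5.6, 5.2, 5, 4.3, 4, 3.2
The 2 values of 7.3 occupy positions 2–3 → each gets rank 2.
The 2 values of 5.6 occupy positions 6–7 → each gets rank 6.
Hana has value 5.6 → rank 6.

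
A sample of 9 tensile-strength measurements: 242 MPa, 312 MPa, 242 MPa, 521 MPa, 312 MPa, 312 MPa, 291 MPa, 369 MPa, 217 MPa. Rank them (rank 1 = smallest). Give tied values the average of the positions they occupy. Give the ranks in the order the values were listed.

2.5, 6, 2.5, 9, 6, 6, 4, 8, 1

Sorted (ascending): 217, 242, 242, 291, 312, 312, 312, 369, 521
The 2 values of 242 occupy positions 2–3 → average rank (2+3)/2 = 2.5.
The 3 values of 312 occupy positions 5–7 → average rank 6.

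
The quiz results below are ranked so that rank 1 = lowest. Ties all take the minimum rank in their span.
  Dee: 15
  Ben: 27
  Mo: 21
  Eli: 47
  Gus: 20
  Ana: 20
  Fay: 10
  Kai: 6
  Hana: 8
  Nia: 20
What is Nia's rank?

Sorted (ascending): 6, 8, 10, 15, 20, 20, 20, 21, 27, 47
The 3 values of 20 occupy positions 5–7 → each gets rank 5.
Nia has value 20 → rank 5.

5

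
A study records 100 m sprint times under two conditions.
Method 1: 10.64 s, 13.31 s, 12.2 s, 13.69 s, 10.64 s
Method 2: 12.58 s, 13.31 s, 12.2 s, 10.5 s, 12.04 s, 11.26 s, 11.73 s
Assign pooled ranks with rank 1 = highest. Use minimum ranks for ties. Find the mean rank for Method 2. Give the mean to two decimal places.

Sorted (descending): 13.69, 13.31, 13.31, 12.58, 12.2, 12.2, 12.04, 11.73, 11.26, 10.64, 10.64, 10.5
The 2 values of 13.31 occupy positions 2–3 → each gets rank 2.
The 2 values of 12.2 occupy positions 5–6 → each gets rank 5.
The 2 values of 10.64 occupy positions 10–11 → each gets rank 10.
Method 2 values → pooled ranks: 12.58→4, 13.31→2, 12.2→5, 10.5→12, 12.04→7, 11.26→9, 11.73→8
Mean rank = (4 + 2 + 5 + 12 + 7 + 9 + 8) / 7 = 6.71

6.71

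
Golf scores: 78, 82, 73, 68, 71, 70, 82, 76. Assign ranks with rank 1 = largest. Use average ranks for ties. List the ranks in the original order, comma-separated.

3, 1.5, 5, 8, 6, 7, 1.5, 4

Sorted (descending): 82, 82, 78, 76, 73, 71, 70, 68
The 2 values of 82 occupy positions 1–2 → average rank (1+2)/2 = 1.5.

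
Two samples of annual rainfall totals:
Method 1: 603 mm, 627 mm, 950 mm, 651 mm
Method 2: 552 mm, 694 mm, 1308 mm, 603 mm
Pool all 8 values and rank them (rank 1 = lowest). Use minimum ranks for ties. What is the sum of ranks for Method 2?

17

Sorted (ascending): 552, 603, 603, 627, 651, 694, 950, 1308
The 2 values of 603 occupy positions 2–3 → each gets rank 2.
Method 2 values → pooled ranks: 552→1, 694→6, 1308→8, 603→2
Rank sum = 1 + 6 + 8 + 2 = 17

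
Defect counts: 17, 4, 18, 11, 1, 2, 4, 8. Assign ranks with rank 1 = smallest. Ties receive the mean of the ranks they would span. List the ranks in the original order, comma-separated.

Sorted (ascending): 1, 2, 4, 4, 8, 11, 17, 18
The 2 values of 4 occupy positions 3–4 → average rank (3+4)/2 = 3.5.

7, 3.5, 8, 6, 1, 2, 3.5, 5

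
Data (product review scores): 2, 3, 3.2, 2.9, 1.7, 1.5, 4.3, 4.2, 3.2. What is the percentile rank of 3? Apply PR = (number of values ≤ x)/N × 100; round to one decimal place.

55.6

N = 9.
Strictly below 3: 4. Equal to 3: 1.
PR = 5/9 × 100 = 55.6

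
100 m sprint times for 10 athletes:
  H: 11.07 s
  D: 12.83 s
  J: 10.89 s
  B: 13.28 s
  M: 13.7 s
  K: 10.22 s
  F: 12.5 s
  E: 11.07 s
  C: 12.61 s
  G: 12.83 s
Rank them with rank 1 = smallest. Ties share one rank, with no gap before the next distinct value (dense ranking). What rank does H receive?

3

Sorted (ascending): 10.22, 10.89, 11.07, 11.07, 12.5, 12.61, 12.83, 12.83, 13.28, 13.7
The 2 values of 11.07 share dense rank 3.
The 2 values of 12.83 share dense rank 6.
Remaining distinct values take the next consecutive integers.
H has value 11.07 s → rank 3.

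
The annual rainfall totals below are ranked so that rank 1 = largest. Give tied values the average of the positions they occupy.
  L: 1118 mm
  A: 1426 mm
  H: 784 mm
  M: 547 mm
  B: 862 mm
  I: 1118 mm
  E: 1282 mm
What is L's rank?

3.5

Sorted (descending): 1426, 1282, 1118, 1118, 862, 784, 547
The 2 values of 1118 occupy positions 3–4 → average rank (3+4)/2 = 3.5.
L has value 1118 mm → rank 3.5.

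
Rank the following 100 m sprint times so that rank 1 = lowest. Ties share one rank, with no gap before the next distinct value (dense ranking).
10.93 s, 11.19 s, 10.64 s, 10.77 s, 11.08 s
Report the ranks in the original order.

Sorted (ascending): 10.64, 10.77, 10.93, 11.08, 11.19
No ties — each value takes its position as its rank.

3, 5, 1, 2, 4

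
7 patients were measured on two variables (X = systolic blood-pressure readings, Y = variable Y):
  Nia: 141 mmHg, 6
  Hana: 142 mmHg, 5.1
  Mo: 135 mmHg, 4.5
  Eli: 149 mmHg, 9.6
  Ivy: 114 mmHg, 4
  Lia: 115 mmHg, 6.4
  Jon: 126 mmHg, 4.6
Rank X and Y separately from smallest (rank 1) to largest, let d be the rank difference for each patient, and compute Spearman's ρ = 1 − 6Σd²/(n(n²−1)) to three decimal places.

0.571

Ranks of variable 1: 5, 6, 4, 7, 1, 2, 3
Ranks of variable 2: 5, 4, 2, 7, 1, 6, 3
d = r₁ − r₂: 0, 2, 2, 0, 0, -4, 0
d²: 0, 4, 4, 0, 0, 16, 0; Σd² = 24
ρ = 1 − 6·24/(7·48) = 1 − 144/336 = 0.571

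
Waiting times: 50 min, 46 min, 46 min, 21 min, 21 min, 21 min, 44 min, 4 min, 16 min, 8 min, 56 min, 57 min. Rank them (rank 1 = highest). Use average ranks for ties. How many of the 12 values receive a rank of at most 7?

6

Sorted (descending): 57, 56, 50, 46, 46, 44, 21, 21, 21, 16, 8, 4
The 2 values of 46 occupy positions 4–5 → average rank (4+5)/2 = 4.5.
The 3 values of 21 occupy positions 7–9 → average rank 8.
Ranks ≤ 7: {1, 2, 3, 4.5, 4.5, 6} → 6 values.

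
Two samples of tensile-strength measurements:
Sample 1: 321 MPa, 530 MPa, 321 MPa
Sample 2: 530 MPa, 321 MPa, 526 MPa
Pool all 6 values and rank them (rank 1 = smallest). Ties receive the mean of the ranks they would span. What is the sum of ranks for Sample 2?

Sorted (ascending): 321, 321, 321, 526, 530, 530
The 3 values of 321 occupy positions 1–3 → average rank 2.
The 2 values of 530 occupy positions 5–6 → average rank (5+6)/2 = 5.5.
Sample 2 values → pooled ranks: 530→5.5, 321→2, 526→4
Rank sum = 5.5 + 2 + 4 = 11.5

11.5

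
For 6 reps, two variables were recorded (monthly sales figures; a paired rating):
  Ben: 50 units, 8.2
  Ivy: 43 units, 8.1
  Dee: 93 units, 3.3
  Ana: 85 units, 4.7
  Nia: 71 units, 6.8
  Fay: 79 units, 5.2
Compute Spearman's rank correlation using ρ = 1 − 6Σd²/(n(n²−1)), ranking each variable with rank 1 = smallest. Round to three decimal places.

Ranks of variable 1: 2, 1, 6, 5, 3, 4
Ranks of variable 2: 6, 5, 1, 2, 4, 3
d = r₁ − r₂: -4, -4, 5, 3, -1, 1
d²: 16, 16, 25, 9, 1, 1; Σd² = 68
ρ = 1 − 6·68/(6·35) = 1 − 408/210 = -0.943

-0.943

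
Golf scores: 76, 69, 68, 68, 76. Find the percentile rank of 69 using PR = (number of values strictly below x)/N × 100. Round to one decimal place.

40.0

N = 5.
Strictly below 69: 2. Equal to 69: 1.
PR = 2/5 × 100 = 40.0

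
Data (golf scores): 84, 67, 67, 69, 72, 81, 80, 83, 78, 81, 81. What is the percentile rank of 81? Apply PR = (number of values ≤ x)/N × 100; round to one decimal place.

81.8

N = 11.
Strictly below 81: 6. Equal to 81: 3.
PR = 9/11 × 100 = 81.8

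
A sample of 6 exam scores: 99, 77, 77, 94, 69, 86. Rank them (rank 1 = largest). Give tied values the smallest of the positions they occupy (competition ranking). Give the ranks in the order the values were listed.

1, 4, 4, 2, 6, 3

Sorted (descending): 99, 94, 86, 77, 77, 69
The 2 values of 77 occupy positions 4–5 → each gets rank 4.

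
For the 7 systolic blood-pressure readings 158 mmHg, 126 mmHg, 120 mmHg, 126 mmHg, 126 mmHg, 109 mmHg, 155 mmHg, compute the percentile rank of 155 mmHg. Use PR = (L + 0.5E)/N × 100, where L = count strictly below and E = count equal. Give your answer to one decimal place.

78.6

N = 7.
Strictly below 155: 5. Equal to 155: 1.
PR = (5 + 0.5·1)/7 × 100 = 78.6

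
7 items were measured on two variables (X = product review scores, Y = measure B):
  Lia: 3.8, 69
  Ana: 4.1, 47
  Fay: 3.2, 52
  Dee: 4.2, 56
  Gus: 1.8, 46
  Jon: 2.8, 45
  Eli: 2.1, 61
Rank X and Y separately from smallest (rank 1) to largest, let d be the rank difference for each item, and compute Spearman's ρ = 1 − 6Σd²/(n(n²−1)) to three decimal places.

Ranks of variable 1: 5, 6, 4, 7, 1, 3, 2
Ranks of variable 2: 7, 3, 4, 5, 2, 1, 6
d = r₁ − r₂: -2, 3, 0, 2, -1, 2, -4
d²: 4, 9, 0, 4, 1, 4, 16; Σd² = 38
ρ = 1 − 6·38/(7·48) = 1 − 228/336 = 0.321

0.321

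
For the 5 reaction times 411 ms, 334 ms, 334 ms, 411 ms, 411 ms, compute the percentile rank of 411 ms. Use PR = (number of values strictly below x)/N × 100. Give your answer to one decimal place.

N = 5.
Strictly below 411: 2. Equal to 411: 3.
PR = 2/5 × 100 = 40.0

40.0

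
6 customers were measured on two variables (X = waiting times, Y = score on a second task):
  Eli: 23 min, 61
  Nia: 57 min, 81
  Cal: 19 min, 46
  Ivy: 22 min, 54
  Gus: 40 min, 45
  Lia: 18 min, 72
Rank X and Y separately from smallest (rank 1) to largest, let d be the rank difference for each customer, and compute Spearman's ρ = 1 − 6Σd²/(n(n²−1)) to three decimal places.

Ranks of variable 1: 4, 6, 2, 3, 5, 1
Ranks of variable 2: 4, 6, 2, 3, 1, 5
d = r₁ − r₂: 0, 0, 0, 0, 4, -4
d²: 0, 0, 0, 0, 16, 16; Σd² = 32
ρ = 1 − 6·32/(6·35) = 1 − 192/210 = 0.086

0.086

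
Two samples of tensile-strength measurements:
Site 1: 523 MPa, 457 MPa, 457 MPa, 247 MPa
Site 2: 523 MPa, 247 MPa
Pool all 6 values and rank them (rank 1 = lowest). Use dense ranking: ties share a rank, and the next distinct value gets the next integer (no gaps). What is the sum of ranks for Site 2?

Sorted (ascending): 247, 247, 457, 457, 523, 523
The 2 values of 247 share dense rank 1.
The 2 values of 457 share dense rank 2.
The 2 values of 523 share dense rank 3.
Site 2 values → pooled ranks: 523→3, 247→1
Rank sum = 3 + 1 = 4

4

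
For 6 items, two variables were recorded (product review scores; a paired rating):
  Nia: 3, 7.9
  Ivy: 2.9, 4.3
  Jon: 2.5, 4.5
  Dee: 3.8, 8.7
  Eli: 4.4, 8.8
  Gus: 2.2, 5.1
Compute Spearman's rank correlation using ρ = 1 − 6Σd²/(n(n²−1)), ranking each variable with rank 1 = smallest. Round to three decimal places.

0.771

Ranks of variable 1: 4, 3, 2, 5, 6, 1
Ranks of variable 2: 4, 1, 2, 5, 6, 3
d = r₁ − r₂: 0, 2, 0, 0, 0, -2
d²: 0, 4, 0, 0, 0, 4; Σd² = 8
ρ = 1 − 6·8/(6·35) = 1 − 48/210 = 0.771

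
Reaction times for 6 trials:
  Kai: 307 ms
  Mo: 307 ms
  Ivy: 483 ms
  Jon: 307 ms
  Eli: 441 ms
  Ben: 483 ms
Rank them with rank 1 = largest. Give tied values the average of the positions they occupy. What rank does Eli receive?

3

Sorted (descending): 483, 483, 441, 307, 307, 307
The 2 values of 483 occupy positions 1–2 → average rank (1+2)/2 = 1.5.
The 3 values of 307 occupy positions 4–6 → average rank 5.
Eli has value 441 ms → rank 3.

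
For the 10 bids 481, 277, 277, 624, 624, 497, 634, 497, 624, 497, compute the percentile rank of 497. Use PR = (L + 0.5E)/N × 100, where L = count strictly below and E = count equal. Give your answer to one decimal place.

45.0

N = 10.
Strictly below 497: 3. Equal to 497: 3.
PR = (3 + 0.5·3)/10 × 100 = 45.0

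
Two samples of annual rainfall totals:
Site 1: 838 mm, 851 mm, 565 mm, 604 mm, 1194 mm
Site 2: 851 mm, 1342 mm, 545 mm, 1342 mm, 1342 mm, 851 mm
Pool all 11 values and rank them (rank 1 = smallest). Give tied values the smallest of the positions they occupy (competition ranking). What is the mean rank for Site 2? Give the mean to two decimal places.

6.33

Sorted (ascending): 545, 565, 604, 838, 851, 851, 851, 1194, 1342, 1342, 1342
The 3 values of 851 occupy positions 5–7 → each gets rank 5.
The 3 values of 1342 occupy positions 9–11 → each gets rank 9.
Site 2 values → pooled ranks: 851→5, 1342→9, 545→1, 1342→9, 1342→9, 851→5
Mean rank = (5 + 9 + 1 + 9 + 9 + 5) / 6 = 6.33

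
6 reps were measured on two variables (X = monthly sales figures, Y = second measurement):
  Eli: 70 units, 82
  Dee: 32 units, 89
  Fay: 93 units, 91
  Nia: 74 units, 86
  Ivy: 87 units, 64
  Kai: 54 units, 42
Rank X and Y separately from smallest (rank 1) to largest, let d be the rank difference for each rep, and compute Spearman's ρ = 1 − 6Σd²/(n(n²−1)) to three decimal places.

0.257

Ranks of variable 1: 3, 1, 6, 4, 5, 2
Ranks of variable 2: 3, 5, 6, 4, 2, 1
d = r₁ − r₂: 0, -4, 0, 0, 3, 1
d²: 0, 16, 0, 0, 9, 1; Σd² = 26
ρ = 1 − 6·26/(6·35) = 1 − 156/210 = 0.257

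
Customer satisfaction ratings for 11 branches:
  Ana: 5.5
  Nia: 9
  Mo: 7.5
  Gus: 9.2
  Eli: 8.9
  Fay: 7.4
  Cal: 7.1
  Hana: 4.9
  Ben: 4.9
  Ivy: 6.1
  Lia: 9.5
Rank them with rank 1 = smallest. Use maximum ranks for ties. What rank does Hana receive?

2

Sorted (ascending): 4.9, 4.9, 5.5, 6.1, 7.1, 7.4, 7.5, 8.9, 9, 9.2, 9.5
The 2 values of 4.9 occupy positions 1–2 → each gets rank 2.
Hana has value 4.9 → rank 2.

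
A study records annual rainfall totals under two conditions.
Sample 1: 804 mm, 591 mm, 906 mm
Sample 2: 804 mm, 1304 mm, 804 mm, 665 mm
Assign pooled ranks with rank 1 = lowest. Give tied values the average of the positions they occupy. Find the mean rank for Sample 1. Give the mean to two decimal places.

3.67

Sorted (ascending): 591, 665, 804, 804, 804, 906, 1304
The 3 values of 804 occupy positions 3–5 → average rank 4.
Sample 1 values → pooled ranks: 804→4, 591→1, 906→6
Mean rank = (4 + 1 + 6) / 3 = 3.67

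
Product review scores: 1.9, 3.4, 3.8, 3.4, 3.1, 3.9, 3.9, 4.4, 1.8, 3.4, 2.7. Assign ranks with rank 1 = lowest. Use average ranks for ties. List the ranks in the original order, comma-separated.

2, 6, 8, 6, 4, 9.5, 9.5, 11, 1, 6, 3

Sorted (ascending): 1.8, 1.9, 2.7, 3.1, 3.4, 3.4, 3.4, 3.8, 3.9, 3.9, 4.4
The 3 values of 3.4 occupy positions 5–7 → average rank 6.
The 2 values of 3.9 occupy positions 9–10 → average rank (9+10)/2 = 9.5.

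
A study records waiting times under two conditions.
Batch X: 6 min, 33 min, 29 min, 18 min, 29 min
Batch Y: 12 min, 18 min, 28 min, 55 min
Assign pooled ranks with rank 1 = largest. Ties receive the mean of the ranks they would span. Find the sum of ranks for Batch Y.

Sorted (descending): 55, 33, 29, 29, 28, 18, 18, 12, 6
The 2 values of 29 occupy positions 3–4 → average rank (3+4)/2 = 3.5.
The 2 values of 18 occupy positions 6–7 → average rank (6+7)/2 = 6.5.
Batch Y values → pooled ranks: 12→8, 18→6.5, 28→5, 55→1
Rank sum = 8 + 6.5 + 5 + 1 = 20.5

20.5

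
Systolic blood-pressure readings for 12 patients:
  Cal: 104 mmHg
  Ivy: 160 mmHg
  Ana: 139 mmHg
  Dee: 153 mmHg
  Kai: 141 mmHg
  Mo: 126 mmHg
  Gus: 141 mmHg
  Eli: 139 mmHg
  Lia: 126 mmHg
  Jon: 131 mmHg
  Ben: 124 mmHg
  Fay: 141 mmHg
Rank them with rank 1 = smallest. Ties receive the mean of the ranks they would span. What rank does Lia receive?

3.5

Sorted (ascending): 104, 124, 126, 126, 131, 139, 139, 141, 141, 141, 153, 160
The 2 values of 126 occupy positions 3–4 → average rank (3+4)/2 = 3.5.
The 2 values of 139 occupy positions 6–7 → average rank (6+7)/2 = 6.5.
The 3 values of 141 occupy positions 8–10 → average rank 9.
Lia has value 126 mmHg → rank 3.5.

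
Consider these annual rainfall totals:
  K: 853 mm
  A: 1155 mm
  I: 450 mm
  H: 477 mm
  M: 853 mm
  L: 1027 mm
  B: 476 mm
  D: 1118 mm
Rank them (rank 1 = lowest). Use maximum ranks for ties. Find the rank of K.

5

Sorted (ascending): 450, 476, 477, 853, 853, 1027, 1118, 1155
The 2 values of 853 occupy positions 4–5 → each gets rank 5.
K has value 853 mm → rank 5.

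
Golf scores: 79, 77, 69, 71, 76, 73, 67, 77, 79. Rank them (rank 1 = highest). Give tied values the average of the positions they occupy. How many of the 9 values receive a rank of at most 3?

Sorted (descending): 79, 79, 77, 77, 76, 73, 71, 69, 67
The 2 values of 79 occupy positions 1–2 → average rank (1+2)/2 = 1.5.
The 2 values of 77 occupy positions 3–4 → average rank (3+4)/2 = 3.5.
Ranks ≤ 3: {1.5, 1.5} → 2 values.

2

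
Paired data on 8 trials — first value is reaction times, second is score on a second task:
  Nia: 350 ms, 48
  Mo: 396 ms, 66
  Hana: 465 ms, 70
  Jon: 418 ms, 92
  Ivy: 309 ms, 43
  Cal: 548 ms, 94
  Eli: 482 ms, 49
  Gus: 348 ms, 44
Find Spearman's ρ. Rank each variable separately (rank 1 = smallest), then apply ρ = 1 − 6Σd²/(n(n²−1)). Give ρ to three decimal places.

0.833

Ranks of variable 1: 3, 4, 6, 5, 1, 8, 7, 2
Ranks of variable 2: 3, 5, 6, 7, 1, 8, 4, 2
d = r₁ − r₂: 0, -1, 0, -2, 0, 0, 3, 0
d²: 0, 1, 0, 4, 0, 0, 9, 0; Σd² = 14
ρ = 1 − 6·14/(8·63) = 1 − 84/504 = 0.833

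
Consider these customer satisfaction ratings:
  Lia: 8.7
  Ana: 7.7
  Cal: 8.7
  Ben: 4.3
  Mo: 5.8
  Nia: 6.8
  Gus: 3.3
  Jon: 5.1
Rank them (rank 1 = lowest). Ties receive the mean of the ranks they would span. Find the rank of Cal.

Sorted (ascending): 3.3, 4.3, 5.1, 5.8, 6.8, 7.7, 8.7, 8.7
The 2 values of 8.7 occupy positions 7–8 → average rank (7+8)/2 = 7.5.
Cal has value 8.7 → rank 7.5.

7.5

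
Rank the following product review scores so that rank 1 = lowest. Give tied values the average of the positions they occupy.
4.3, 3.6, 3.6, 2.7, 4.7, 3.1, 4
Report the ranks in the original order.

Sorted (ascending): 2.7, 3.1, 3.6, 3.6, 4, 4.3, 4.7
The 2 values of 3.6 occupy positions 3–4 → average rank (3+4)/2 = 3.5.

6, 3.5, 3.5, 1, 7, 2, 5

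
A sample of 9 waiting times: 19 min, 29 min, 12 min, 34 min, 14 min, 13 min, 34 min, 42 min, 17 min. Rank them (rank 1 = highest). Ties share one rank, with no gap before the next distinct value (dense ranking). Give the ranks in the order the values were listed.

Sorted (descending): 42, 34, 34, 29, 19, 17, 14, 13, 12
The 2 values of 34 share dense rank 2.
Remaining distinct values take the next consecutive integers.

4, 3, 8, 2, 6, 7, 2, 1, 5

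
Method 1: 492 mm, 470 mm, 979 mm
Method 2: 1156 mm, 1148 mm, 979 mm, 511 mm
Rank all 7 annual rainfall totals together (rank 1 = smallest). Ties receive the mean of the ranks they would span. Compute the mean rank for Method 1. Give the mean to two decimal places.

2.50

Sorted (ascending): 470, 492, 511, 979, 979, 1148, 1156
The 2 values of 979 occupy positions 4–5 → average rank (4+5)/2 = 4.5.
Method 1 values → pooled ranks: 492→2, 470→1, 979→4.5
Mean rank = (2 + 1 + 4.5) / 3 = 2.50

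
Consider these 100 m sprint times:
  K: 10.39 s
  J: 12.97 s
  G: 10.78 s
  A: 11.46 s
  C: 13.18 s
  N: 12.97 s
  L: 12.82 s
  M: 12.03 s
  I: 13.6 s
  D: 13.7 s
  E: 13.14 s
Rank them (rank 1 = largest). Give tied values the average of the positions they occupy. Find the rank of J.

5.5

Sorted (descending): 13.7, 13.6, 13.18, 13.14, 12.97, 12.97, 12.82, 12.03, 11.46, 10.78, 10.39
The 2 values of 12.97 occupy positions 5–6 → average rank (5+6)/2 = 5.5.
J has value 12.97 s → rank 5.5.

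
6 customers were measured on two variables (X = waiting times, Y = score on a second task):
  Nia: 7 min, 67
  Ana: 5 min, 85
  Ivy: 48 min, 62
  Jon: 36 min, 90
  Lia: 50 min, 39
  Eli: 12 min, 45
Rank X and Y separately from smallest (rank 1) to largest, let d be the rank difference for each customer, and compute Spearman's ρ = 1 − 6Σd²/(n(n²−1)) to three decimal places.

-0.543

Ranks of variable 1: 2, 1, 5, 4, 6, 3
Ranks of variable 2: 4, 5, 3, 6, 1, 2
d = r₁ − r₂: -2, -4, 2, -2, 5, 1
d²: 4, 16, 4, 4, 25, 1; Σd² = 54
ρ = 1 − 6·54/(6·35) = 1 − 324/210 = -0.543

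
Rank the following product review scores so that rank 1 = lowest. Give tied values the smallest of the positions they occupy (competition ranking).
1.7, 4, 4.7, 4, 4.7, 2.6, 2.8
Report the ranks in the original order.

Sorted (ascending): 1.7, 2.6, 2.8, 4, 4, 4.7, 4.7
The 2 values of 4 occupy positions 4–5 → each gets rank 4.
The 2 values of 4.7 occupy positions 6–7 → each gets rank 6.

1, 4, 6, 4, 6, 2, 3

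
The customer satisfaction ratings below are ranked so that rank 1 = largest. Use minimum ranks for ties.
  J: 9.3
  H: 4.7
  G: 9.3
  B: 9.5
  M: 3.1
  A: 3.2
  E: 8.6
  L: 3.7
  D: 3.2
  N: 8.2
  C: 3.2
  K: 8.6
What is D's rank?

Sorted (descending): 9.5, 9.3, 9.3, 8.6, 8.6, 8.2, 4.7, 3.7, 3.2, 3.2, 3.2, 3.1
The 2 values of 9.3 occupy positions 2–3 → each gets rank 2.
The 2 values of 8.6 occupy positions 4–5 → each gets rank 4.
The 3 values of 3.2 occupy positions 9–11 → each gets rank 9.
D has value 3.2 → rank 9.

9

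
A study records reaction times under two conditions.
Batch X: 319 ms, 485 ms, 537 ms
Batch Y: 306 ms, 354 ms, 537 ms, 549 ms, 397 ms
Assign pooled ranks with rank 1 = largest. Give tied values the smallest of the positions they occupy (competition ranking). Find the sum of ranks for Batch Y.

Sorted (descending): 549, 537, 537, 485, 397, 354, 319, 306
The 2 values of 537 occupy positions 2–3 → each gets rank 2.
Batch Y values → pooled ranks: 306→8, 354→6, 537→2, 549→1, 397→5
Rank sum = 8 + 6 + 2 + 1 + 5 = 22

22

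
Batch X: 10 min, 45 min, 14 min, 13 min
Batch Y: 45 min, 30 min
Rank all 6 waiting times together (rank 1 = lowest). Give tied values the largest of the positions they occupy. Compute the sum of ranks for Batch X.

12

Sorted (ascending): 10, 13, 14, 30, 45, 45
The 2 values of 45 occupy positions 5–6 → each gets rank 6.
Batch X values → pooled ranks: 10→1, 45→6, 14→3, 13→2
Rank sum = 1 + 6 + 3 + 2 = 12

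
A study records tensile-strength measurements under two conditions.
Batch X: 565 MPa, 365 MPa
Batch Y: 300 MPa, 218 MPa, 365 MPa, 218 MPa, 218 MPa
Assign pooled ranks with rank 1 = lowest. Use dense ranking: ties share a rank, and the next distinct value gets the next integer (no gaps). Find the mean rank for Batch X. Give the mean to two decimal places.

3.50

Sorted (ascending): 218, 218, 218, 300, 365, 365, 565
The 3 values of 218 share dense rank 1.
The 2 values of 365 share dense rank 3.
Remaining distinct values take the next consecutive integers.
Batch X values → pooled ranks: 565→4, 365→3
Mean rank = (4 + 3) / 2 = 3.50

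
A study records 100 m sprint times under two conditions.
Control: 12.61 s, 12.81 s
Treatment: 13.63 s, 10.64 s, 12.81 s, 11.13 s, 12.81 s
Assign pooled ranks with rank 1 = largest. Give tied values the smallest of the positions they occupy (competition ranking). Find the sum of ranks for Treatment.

18

Sorted (descending): 13.63, 12.81, 12.81, 12.81, 12.61, 11.13, 10.64
The 3 values of 12.81 occupy positions 2–4 → each gets rank 2.
Treatment values → pooled ranks: 13.63→1, 10.64→7, 12.81→2, 11.13→6, 12.81→2
Rank sum = 1 + 7 + 2 + 6 + 2 = 18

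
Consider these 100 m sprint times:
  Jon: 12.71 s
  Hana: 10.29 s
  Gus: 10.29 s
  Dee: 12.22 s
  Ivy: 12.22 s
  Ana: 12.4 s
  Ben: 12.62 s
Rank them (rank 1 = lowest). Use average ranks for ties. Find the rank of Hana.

1.5

Sorted (ascending): 10.29, 10.29, 12.22, 12.22, 12.4, 12.62, 12.71
The 2 values of 10.29 occupy positions 1–2 → average rank (1+2)/2 = 1.5.
The 2 values of 12.22 occupy positions 3–4 → average rank (3+4)/2 = 3.5.
Hana has value 10.29 s → rank 1.5.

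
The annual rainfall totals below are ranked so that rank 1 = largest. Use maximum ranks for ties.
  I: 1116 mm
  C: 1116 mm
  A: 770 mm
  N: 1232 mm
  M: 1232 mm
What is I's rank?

4

Sorted (descending): 1232, 1232, 1116, 1116, 770
The 2 values of 1232 occupy positions 1–2 → each gets rank 2.
The 2 values of 1116 occupy positions 3–4 → each gets rank 4.
I has value 1116 mm → rank 4.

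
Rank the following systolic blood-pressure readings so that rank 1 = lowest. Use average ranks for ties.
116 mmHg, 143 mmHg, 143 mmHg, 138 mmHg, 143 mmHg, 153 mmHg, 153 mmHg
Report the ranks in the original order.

Sorted (ascending): 116, 138, 143, 143, 143, 153, 153
The 3 values of 143 occupy positions 3–5 → average rank 4.
The 2 values of 153 occupy positions 6–7 → average rank (6+7)/2 = 6.5.

1, 4, 4, 2, 4, 6.5, 6.5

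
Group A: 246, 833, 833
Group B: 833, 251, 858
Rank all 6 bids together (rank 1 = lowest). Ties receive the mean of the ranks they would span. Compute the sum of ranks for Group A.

Sorted (ascending): 246, 251, 833, 833, 833, 858
The 3 values of 833 occupy positions 3–5 → average rank 4.
Group A values → pooled ranks: 246→1, 833→4, 833→4
Rank sum = 1 + 4 + 4 = 9

9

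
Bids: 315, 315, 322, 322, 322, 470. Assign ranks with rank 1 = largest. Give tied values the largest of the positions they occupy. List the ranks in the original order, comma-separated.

Sorted (descending): 470, 322, 322, 322, 315, 315
The 3 values of 322 occupy positions 2–4 → each gets rank 4.
The 2 values of 315 occupy positions 5–6 → each gets rank 6.

6, 6, 4, 4, 4, 1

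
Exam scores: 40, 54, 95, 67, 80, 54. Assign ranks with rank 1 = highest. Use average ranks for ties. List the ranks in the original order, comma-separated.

Sorted (descending): 95, 80, 67, 54, 54, 40
The 2 values of 54 occupy positions 4–5 → average rank (4+5)/2 = 4.5.

6, 4.5, 1, 3, 2, 4.5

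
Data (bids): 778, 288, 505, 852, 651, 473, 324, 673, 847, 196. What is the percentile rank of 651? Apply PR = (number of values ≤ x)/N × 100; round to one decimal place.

N = 10.
Strictly below 651: 5. Equal to 651: 1.
PR = 6/10 × 100 = 60.0

60.0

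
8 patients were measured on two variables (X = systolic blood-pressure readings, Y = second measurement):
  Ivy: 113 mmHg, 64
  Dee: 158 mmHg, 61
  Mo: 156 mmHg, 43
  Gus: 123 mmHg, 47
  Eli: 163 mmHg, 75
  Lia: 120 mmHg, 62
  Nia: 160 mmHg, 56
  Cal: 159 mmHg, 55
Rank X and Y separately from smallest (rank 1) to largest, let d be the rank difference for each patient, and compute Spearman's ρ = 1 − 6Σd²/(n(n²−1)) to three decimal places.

Ranks of variable 1: 1, 5, 4, 3, 8, 2, 7, 6
Ranks of variable 2: 7, 5, 1, 2, 8, 6, 4, 3
d = r₁ − r₂: -6, 0, 3, 1, 0, -4, 3, 3
d²: 36, 0, 9, 1, 0, 16, 9, 9; Σd² = 80
ρ = 1 − 6·80/(8·63) = 1 − 480/504 = 0.048

0.048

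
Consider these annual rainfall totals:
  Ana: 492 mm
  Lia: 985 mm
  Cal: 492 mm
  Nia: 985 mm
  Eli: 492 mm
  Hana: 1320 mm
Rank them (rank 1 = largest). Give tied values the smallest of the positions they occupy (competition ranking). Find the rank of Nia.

Sorted (descending): 1320, 985, 985, 492, 492, 492
The 2 values of 985 occupy positions 2–3 → each gets rank 2.
The 3 values of 492 occupy positions 4–6 → each gets rank 4.
Nia has value 985 mm → rank 2.

2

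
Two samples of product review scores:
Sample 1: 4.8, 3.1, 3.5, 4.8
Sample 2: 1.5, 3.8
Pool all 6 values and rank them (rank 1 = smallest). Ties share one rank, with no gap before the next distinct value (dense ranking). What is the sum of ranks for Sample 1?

Sorted (ascending): 1.5, 3.1, 3.5, 3.8, 4.8, 4.8
The 2 values of 4.8 share dense rank 5.
Remaining distinct values take the next consecutive integers.
Sample 1 values → pooled ranks: 4.8→5, 3.1→2, 3.5→3, 4.8→5
Rank sum = 5 + 2 + 3 + 5 = 15

15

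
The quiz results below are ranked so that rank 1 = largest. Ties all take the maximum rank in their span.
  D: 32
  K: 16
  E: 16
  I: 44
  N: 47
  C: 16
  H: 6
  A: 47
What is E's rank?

Sorted (descending): 47, 47, 44, 32, 16, 16, 16, 6
The 2 values of 47 occupy positions 1–2 → each gets rank 2.
The 3 values of 16 occupy positions 5–7 → each gets rank 7.
E has value 16 → rank 7.

7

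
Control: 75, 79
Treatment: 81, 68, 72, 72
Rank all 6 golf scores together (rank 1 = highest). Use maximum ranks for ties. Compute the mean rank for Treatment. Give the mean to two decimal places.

4.25

Sorted (descending): 81, 79, 75, 72, 72, 68
The 2 values of 72 occupy positions 4–5 → each gets rank 5.
Treatment values → pooled ranks: 81→1, 68→6, 72→5, 72→5
Mean rank = (1 + 6 + 5 + 5) / 4 = 4.25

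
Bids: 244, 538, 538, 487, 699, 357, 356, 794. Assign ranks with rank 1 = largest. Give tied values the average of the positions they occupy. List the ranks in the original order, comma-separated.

Sorted (descending): 794, 699, 538, 538, 487, 357, 356, 244
The 2 values of 538 occupy positions 3–4 → average rank (3+4)/2 = 3.5.

8, 3.5, 3.5, 5, 2, 6, 7, 1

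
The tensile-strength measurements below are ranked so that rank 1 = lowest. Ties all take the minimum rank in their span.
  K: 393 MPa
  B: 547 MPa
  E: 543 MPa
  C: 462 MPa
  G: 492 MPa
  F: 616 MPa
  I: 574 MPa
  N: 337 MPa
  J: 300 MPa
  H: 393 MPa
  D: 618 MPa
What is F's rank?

Sorted (ascending): 300, 337, 393, 393, 462, 492, 543, 547, 574, 616, 618
The 2 values of 393 occupy positions 3–4 → each gets rank 3.
F has value 616 MPa → rank 10.

10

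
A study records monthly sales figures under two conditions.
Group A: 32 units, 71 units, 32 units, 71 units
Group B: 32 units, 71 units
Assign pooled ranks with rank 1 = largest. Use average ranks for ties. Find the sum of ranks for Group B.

Sorted (descending): 71, 71, 71, 32, 32, 32
The 3 values of 71 occupy positions 1–3 → average rank 2.
The 3 values of 32 occupy positions 4–6 → average rank 5.
Group B values → pooled ranks: 32→5, 71→2
Rank sum = 5 + 2 = 7

7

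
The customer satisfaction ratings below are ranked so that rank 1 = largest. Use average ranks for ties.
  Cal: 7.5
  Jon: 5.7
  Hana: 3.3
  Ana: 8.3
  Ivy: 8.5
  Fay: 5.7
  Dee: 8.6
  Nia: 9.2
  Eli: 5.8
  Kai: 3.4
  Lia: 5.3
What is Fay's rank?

Sorted (descending): 9.2, 8.6, 8.5, 8.3, 7.5, 5.8, 5.7, 5.7, 5.3, 3.4, 3.3
The 2 values of 5.7 occupy positions 7–8 → average rank (7+8)/2 = 7.5.
Fay has value 5.7 → rank 7.5.

7.5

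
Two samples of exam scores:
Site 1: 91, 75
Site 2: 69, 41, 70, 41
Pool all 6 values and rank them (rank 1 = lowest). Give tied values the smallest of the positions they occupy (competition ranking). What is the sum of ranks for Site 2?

Sorted (ascending): 41, 41, 69, 70, 75, 91
The 2 values of 41 occupy positions 1–2 → each gets rank 1.
Site 2 values → pooled ranks: 69→3, 41→1, 70→4, 41→1
Rank sum = 3 + 1 + 4 + 1 = 9

9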